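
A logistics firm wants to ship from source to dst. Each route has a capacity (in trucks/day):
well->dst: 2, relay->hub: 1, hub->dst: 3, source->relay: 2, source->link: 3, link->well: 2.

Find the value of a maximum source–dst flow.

3

Augment source->link->well->dst: bottleneck 2. Total 2.
Augment source->relay->hub->dst: bottleneck 1. Total 3.
No augmenting path remains in the residual graph.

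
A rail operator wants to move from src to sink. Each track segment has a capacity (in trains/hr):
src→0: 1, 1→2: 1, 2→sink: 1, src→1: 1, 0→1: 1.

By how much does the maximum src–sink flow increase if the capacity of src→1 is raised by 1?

Original max flow = 1.
Edge src→1 does not cross the min cut (source side {0, 1, src}), so extra capacity there cannot help.
New max flow = 1. Increase = 0.

0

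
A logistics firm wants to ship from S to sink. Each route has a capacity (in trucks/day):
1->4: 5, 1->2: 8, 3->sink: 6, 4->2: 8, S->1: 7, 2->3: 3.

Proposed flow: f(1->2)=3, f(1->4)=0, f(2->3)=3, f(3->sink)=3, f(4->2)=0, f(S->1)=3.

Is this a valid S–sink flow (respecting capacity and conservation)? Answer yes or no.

Every edge has 0 ≤ f(e) ≤ cap(e).
At each intermediate node, inflow equals outflow.

Yes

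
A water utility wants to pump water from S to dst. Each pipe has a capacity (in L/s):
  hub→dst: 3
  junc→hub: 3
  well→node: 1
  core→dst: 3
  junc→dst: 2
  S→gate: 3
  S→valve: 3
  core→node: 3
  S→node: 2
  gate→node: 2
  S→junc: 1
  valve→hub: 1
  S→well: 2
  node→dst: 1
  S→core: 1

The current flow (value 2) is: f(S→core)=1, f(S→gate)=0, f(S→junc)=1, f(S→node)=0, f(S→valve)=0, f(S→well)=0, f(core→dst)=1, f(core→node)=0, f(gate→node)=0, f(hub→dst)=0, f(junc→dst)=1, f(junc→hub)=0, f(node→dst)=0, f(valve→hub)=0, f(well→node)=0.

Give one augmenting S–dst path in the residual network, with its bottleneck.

S→node→dst, bottleneck 1

Residual along S→node→dst: S→node: 2, node→dst: 1.
Bottleneck = min = 1.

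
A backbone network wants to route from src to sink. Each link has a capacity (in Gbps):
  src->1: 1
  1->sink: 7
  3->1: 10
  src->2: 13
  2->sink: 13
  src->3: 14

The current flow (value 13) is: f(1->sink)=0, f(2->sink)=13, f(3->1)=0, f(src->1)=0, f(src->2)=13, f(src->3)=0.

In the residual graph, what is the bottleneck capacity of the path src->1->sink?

Residual capacities along the path: src->1: 1, 1->sink: 7.
Minimum is 1.

1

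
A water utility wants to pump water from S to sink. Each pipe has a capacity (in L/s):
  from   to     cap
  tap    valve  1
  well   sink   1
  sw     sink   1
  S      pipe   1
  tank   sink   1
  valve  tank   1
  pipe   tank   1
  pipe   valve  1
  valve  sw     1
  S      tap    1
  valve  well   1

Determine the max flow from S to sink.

Augment S->pipe->tank->sink: bottleneck 1. Total 1.
Augment S->tap->valve->well->sink: bottleneck 1. Total 2.
No augmenting path remains in the residual graph.

2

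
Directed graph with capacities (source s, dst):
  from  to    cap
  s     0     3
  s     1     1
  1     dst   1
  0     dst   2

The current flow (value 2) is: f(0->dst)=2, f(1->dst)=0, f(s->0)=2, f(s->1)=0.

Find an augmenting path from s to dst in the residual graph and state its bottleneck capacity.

Residual along s->1->dst: s->1: 1, 1->dst: 1.
Bottleneck = min = 1.

s->1->dst, bottleneck 1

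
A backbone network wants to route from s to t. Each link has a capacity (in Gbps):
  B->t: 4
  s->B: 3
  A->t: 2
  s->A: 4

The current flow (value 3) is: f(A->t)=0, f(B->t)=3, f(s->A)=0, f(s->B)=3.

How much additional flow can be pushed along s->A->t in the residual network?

2

Residual capacities along the path: s->A: 4, A->t: 2.
Minimum is 2.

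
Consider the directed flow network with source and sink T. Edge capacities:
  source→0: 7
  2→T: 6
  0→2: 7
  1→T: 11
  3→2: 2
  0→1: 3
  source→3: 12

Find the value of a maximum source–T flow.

9

Augment source→0→2→T: bottleneck 6. Total 6.
Augment source→0→1→T: bottleneck 1. Total 7.
Augment source→3→2→0→1→T: bottleneck 2. Total 9.
No augmenting path remains in the residual graph.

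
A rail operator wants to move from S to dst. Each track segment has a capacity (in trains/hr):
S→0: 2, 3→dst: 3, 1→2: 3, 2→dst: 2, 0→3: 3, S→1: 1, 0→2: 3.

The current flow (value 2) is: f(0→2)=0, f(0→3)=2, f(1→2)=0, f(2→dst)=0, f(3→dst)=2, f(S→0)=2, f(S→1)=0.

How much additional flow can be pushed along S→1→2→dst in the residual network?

Residual capacities along the path: S→1: 1, 1→2: 3, 2→dst: 2.
Minimum is 1.

1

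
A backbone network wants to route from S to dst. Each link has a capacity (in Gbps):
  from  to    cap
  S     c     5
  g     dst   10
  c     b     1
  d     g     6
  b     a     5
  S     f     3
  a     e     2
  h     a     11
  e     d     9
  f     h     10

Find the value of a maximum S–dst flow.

2

Augment S->c->b->a->e->d->g->dst: bottleneck 1. Total 1.
Augment S->f->h->a->e->d->g->dst: bottleneck 1. Total 2.
No augmenting path remains in the residual graph.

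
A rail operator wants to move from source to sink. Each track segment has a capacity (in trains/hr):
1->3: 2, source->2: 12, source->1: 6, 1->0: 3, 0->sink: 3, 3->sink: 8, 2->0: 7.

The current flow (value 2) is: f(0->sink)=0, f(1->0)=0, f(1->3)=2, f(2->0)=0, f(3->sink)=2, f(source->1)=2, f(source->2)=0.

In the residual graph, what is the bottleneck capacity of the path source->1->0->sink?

3

Residual capacities along the path: source->1: 4, 1->0: 3, 0->sink: 3.
Minimum is 3.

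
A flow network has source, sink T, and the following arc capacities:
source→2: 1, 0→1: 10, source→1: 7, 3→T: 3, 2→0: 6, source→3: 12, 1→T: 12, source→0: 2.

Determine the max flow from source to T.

13

Augment source→1→T: bottleneck 7. Total 7.
Augment source→3→T: bottleneck 3. Total 10.
Augment source→0→1→T: bottleneck 2. Total 12.
Augment source→2→0→1→T: bottleneck 1. Total 13.
No augmenting path remains in the residual graph.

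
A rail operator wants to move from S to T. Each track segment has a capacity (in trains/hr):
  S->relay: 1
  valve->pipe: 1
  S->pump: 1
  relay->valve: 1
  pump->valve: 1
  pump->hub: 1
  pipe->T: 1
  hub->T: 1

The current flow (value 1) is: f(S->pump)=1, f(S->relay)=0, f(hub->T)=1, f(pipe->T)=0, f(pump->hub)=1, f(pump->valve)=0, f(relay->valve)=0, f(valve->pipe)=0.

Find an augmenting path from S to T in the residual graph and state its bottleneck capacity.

Residual along S->relay->valve->pipe->T: S->relay: 1, relay->valve: 1, valve->pipe: 1, pipe->T: 1.
Bottleneck = min = 1.

S->relay->valve->pipe->T, bottleneck 1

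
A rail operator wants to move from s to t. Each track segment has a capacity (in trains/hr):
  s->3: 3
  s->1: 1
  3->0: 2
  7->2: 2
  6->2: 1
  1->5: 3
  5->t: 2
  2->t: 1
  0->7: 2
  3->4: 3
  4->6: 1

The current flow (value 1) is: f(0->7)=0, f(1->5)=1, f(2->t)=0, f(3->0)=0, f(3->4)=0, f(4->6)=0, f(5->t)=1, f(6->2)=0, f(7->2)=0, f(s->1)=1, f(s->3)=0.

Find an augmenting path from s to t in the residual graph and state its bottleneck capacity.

s->3->0->7->2->t, bottleneck 1

Residual along s->3->0->7->2->t: s->3: 3, 3->0: 2, 0->7: 2, 7->2: 2, 2->t: 1.
Bottleneck = min = 1.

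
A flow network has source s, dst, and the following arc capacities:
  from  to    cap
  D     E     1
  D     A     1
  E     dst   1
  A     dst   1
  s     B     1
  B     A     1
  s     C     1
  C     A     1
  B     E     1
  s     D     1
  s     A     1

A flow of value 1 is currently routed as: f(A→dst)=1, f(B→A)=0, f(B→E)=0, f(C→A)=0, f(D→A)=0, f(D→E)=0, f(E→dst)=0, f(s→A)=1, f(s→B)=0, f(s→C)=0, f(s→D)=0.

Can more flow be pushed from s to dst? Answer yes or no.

Yes

Residual path s→D→E→dst has bottleneck 1 > 0.
Pushing 1 along it raises the flow to 2, so the given flow is not maximum.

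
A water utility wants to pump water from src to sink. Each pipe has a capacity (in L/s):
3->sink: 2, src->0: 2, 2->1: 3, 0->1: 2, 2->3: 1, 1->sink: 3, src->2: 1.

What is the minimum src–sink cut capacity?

3

Max flow = 3 (via 2 augmenting paths).
In the residual at optimum, the set reachable from src is {src}.
Cut edges: src->2 (cap 1), src->0 (cap 2). Sum = 3.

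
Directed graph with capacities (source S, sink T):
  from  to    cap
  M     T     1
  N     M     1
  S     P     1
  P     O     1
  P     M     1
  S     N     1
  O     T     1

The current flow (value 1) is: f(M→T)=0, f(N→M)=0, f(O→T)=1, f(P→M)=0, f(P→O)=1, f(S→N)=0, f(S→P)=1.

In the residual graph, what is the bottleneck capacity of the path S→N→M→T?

1

Residual capacities along the path: S→N: 1, N→M: 1, M→T: 1.
Minimum is 1.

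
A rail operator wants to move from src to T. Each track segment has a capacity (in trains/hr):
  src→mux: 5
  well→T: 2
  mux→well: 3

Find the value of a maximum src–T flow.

Augment src→mux→well→T: bottleneck 2. Total 2.
No augmenting path remains in the residual graph.

2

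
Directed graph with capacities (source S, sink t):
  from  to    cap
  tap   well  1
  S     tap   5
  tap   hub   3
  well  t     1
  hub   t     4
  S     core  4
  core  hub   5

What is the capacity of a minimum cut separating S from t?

5

Max flow = 5 (via 2 augmenting paths).
In the residual at optimum, the set reachable from S is {S, core, hub, tap}.
Cut edges: tap→well (cap 1), hub→t (cap 4). Sum = 5.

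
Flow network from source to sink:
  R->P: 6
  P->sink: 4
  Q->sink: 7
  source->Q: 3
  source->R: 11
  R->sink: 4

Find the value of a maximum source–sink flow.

Augment source->R->sink: bottleneck 4. Total 4.
Augment source->Q->sink: bottleneck 3. Total 7.
Augment source->R->P->sink: bottleneck 4. Total 11.
No augmenting path remains in the residual graph.

11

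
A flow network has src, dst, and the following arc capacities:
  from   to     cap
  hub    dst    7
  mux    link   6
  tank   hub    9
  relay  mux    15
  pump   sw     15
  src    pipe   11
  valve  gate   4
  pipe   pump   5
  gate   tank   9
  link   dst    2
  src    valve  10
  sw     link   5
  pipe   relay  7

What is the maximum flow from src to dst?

Augment src->valve->gate->tank->hub->dst: bottleneck 4. Total 4.
Augment src->pipe->pump->sw->link->dst: bottleneck 2. Total 6.
No augmenting path remains in the residual graph.

6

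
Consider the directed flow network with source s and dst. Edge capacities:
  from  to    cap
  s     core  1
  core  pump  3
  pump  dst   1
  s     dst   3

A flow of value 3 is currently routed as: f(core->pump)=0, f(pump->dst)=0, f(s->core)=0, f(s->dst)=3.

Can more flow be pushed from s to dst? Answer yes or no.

Residual path s->core->pump->dst has bottleneck 1 > 0.
Pushing 1 along it raises the flow to 4, so the given flow is not maximum.

Yes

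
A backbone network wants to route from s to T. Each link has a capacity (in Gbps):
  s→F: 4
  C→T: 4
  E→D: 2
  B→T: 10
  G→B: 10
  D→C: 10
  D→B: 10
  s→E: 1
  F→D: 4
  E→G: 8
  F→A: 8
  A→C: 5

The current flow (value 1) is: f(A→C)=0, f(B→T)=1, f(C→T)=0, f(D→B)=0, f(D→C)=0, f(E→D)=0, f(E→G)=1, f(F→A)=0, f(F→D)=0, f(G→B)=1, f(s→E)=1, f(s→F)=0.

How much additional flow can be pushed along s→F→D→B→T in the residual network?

4

Residual capacities along the path: s→F: 4, F→D: 4, D→B: 10, B→T: 9.
Minimum is 4.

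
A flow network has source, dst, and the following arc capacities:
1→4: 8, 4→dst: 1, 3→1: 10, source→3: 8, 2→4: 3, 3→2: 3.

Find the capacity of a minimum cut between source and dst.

1

Max flow = 1 (via 1 augmenting path).
In the residual at optimum, the set reachable from source is {1, 2, 3, 4, source}.
Cut edges: 4→dst (cap 1). Sum = 1.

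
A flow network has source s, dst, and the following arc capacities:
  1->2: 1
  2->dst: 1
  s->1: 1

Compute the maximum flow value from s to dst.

1

Augment s->1->2->dst: bottleneck 1. Total 1.
No augmenting path remains in the residual graph.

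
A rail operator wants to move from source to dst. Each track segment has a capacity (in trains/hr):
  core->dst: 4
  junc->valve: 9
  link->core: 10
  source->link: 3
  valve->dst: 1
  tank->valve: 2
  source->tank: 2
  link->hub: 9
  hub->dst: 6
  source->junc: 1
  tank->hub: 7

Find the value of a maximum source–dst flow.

Augment source->link->hub->dst: bottleneck 3. Total 3.
Augment source->junc->valve->dst: bottleneck 1. Total 4.
Augment source->tank->hub->dst: bottleneck 2. Total 6.
No augmenting path remains in the residual graph.

6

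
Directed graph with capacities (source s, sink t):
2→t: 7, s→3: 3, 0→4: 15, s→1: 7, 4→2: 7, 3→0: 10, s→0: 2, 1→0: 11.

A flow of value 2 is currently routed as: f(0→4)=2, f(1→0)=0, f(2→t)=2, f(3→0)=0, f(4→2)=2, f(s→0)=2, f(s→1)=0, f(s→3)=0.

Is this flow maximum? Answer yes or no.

No

Residual path s→1→0→4→2→t has bottleneck 5 > 0.
Pushing 5 along it raises the flow to 7, so the given flow is not maximum.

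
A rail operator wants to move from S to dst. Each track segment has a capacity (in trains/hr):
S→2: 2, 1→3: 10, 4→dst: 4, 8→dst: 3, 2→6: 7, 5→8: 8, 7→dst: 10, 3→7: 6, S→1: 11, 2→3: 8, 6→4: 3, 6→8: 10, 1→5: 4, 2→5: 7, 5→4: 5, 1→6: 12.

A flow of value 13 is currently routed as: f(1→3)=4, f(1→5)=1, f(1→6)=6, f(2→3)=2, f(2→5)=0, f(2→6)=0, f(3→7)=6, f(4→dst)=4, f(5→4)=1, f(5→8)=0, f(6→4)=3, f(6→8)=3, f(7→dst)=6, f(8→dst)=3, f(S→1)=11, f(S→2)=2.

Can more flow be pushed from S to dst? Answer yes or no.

Residual reachable from S: {S}; dst is not reachable.
Saturated cut: S→2, S→1 with total capacity 13 = current flow value. Flow is maximum.

No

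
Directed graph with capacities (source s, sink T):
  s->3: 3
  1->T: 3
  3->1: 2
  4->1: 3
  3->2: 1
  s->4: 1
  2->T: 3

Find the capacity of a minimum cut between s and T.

Max flow = 4 (via 3 augmenting paths).
In the residual at optimum, the set reachable from s is {s}.
Cut edges: s->4 (cap 1), s->3 (cap 3). Sum = 4.

4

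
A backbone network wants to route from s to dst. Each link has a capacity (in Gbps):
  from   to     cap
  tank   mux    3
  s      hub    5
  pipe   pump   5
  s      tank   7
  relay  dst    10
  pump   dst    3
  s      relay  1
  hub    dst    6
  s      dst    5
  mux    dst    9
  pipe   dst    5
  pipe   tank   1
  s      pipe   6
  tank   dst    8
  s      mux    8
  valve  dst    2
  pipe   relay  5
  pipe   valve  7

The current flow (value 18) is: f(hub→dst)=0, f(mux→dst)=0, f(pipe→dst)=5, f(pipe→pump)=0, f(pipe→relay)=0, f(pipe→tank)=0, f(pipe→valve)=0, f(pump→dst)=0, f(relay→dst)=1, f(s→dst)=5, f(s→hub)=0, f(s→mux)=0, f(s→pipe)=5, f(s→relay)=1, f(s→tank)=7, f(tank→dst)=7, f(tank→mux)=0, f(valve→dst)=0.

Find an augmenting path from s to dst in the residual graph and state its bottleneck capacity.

s→mux→dst, bottleneck 8

Residual along s→mux→dst: s→mux: 8, mux→dst: 9.
Bottleneck = min = 8.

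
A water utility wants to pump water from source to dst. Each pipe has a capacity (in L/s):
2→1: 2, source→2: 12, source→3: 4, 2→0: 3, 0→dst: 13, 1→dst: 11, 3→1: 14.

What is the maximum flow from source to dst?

Augment source→3→1→dst: bottleneck 4. Total 4.
Augment source→2→1→dst: bottleneck 2. Total 6.
Augment source→2→0→dst: bottleneck 3. Total 9.
No augmenting path remains in the residual graph.

9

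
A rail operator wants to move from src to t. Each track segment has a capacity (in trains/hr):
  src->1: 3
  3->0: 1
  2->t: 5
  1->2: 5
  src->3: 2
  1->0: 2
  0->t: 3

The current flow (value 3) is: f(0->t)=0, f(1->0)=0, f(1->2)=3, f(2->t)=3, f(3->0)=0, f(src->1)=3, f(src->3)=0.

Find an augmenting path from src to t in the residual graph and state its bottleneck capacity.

src->3->0->t, bottleneck 1

Residual along src->3->0->t: src->3: 2, 3->0: 1, 0->t: 3.
Bottleneck = min = 1.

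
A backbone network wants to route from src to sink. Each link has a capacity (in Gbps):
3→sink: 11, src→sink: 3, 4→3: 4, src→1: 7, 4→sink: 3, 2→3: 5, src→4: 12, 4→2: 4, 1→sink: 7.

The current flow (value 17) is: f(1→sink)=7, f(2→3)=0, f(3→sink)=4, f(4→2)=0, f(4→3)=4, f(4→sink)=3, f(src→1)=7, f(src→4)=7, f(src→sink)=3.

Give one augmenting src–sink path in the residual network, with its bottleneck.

Residual along src→4→2→3→sink: src→4: 5, 4→2: 4, 2→3: 5, 3→sink: 7.
Bottleneck = min = 4.

src→4→2→3→sink, bottleneck 4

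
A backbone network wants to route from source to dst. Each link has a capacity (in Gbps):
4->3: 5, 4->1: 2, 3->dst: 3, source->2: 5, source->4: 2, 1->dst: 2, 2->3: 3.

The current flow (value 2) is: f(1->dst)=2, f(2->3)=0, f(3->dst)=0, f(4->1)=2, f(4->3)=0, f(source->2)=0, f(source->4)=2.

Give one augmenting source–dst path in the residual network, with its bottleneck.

source->2->3->dst, bottleneck 3

Residual along source->2->3->dst: source->2: 5, 2->3: 3, 3->dst: 3.
Bottleneck = min = 3.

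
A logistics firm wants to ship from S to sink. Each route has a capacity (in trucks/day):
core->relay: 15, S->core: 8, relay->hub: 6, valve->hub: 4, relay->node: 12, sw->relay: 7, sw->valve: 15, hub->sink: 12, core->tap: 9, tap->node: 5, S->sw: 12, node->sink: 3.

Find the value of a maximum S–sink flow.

13

Augment S->core->tap->node->sink: bottleneck 3. Total 3.
Augment S->core->relay->hub->sink: bottleneck 5. Total 8.
Augment S->sw->relay->hub->sink: bottleneck 1. Total 9.
Augment S->sw->valve->hub->sink: bottleneck 4. Total 13.
No augmenting path remains in the residual graph.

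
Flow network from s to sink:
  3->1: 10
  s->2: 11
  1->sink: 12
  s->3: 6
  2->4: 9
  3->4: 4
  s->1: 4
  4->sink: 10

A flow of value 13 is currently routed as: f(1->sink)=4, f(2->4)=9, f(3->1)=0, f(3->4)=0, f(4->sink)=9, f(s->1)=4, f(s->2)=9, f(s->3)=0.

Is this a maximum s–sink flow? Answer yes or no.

Residual path s->3->1->sink has bottleneck 6 > 0.
Pushing 6 along it raises the flow to 19, so the given flow is not maximum.

No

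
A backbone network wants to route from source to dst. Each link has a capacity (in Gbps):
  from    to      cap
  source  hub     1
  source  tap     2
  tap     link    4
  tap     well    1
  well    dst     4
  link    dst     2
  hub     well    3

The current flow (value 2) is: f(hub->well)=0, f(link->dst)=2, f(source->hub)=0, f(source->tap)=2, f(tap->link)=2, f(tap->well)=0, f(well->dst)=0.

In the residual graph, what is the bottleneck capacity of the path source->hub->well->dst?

Residual capacities along the path: source->hub: 1, hub->well: 3, well->dst: 4.
Minimum is 1.

1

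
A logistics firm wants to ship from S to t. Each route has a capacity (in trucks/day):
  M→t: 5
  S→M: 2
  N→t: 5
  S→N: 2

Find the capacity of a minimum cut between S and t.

Max flow = 4 (via 2 augmenting paths).
In the residual at optimum, the set reachable from S is {S}.
Cut edges: S→M (cap 2), S→N (cap 2). Sum = 4.

4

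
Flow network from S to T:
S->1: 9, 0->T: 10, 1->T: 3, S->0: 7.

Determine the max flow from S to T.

10

Augment S->1->T: bottleneck 3. Total 3.
Augment S->0->T: bottleneck 7. Total 10.
No augmenting path remains in the residual graph.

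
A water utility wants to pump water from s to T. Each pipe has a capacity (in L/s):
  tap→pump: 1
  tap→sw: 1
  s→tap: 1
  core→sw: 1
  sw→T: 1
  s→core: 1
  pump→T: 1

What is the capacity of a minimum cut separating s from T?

Max flow = 2 (via 2 augmenting paths).
In the residual at optimum, the set reachable from s is {s}.
Cut edges: s→core (cap 1), s→tap (cap 1). Sum = 2.

2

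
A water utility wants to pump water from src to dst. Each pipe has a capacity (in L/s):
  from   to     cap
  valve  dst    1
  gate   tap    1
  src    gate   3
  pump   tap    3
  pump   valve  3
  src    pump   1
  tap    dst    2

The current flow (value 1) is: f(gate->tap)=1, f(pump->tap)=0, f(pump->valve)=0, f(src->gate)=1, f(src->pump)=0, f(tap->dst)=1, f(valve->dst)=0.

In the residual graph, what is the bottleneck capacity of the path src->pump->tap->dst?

Residual capacities along the path: src->pump: 1, pump->tap: 3, tap->dst: 1.
Minimum is 1.

1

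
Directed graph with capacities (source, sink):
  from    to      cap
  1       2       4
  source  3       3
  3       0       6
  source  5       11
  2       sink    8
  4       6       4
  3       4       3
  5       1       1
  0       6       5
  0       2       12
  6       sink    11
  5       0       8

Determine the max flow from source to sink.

Augment source→5→1→2→sink: bottleneck 1. Total 1.
Augment source→5→0→2→sink: bottleneck 7. Total 8.
Augment source→5→0→6→sink: bottleneck 1. Total 9.
Augment source→3→0→6→sink: bottleneck 3. Total 12.
No augmenting path remains in the residual graph.

12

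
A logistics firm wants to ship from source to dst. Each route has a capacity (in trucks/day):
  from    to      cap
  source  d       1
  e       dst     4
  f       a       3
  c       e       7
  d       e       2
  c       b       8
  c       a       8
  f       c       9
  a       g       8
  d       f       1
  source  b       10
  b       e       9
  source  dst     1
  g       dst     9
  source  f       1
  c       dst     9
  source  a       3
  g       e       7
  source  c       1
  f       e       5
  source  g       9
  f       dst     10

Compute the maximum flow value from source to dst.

Augment source→dst: bottleneck 1. Total 1.
Augment source→f→dst: bottleneck 1. Total 2.
Augment source→c→dst: bottleneck 1. Total 3.
Augment source→g→dst: bottleneck 9. Total 12.
Augment source→d→f→dst: bottleneck 1. Total 13.
Augment source→b→e→dst: bottleneck 4. Total 17.
No augmenting path remains in the residual graph.

17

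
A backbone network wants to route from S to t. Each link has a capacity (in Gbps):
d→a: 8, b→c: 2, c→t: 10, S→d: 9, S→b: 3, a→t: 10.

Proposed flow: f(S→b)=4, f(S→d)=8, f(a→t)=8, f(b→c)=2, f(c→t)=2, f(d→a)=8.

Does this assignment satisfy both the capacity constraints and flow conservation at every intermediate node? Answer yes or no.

No

Capacity violated on S→b: flow 4 > capacity 3.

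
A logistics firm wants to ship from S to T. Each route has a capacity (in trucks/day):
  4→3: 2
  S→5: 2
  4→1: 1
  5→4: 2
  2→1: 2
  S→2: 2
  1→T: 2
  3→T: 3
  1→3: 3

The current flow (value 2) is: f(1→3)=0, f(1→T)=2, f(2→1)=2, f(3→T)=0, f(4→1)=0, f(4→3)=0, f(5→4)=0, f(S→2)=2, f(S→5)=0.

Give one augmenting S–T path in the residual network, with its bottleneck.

Residual along S→5→4→3→T: S→5: 2, 5→4: 2, 4→3: 2, 3→T: 3.
Bottleneck = min = 2.

S→5→4→3→T, bottleneck 2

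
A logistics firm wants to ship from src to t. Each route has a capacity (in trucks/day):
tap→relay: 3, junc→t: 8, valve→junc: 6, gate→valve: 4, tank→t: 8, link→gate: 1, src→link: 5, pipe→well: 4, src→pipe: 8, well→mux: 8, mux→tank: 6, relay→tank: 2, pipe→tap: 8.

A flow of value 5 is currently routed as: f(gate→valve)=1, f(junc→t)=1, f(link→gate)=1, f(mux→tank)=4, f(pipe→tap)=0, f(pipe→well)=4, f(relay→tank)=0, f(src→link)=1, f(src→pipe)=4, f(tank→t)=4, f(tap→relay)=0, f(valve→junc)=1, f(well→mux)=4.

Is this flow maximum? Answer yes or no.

No

Residual path src→pipe→tap→relay→tank→t has bottleneck 2 > 0.
Pushing 2 along it raises the flow to 7, so the given flow is not maximum.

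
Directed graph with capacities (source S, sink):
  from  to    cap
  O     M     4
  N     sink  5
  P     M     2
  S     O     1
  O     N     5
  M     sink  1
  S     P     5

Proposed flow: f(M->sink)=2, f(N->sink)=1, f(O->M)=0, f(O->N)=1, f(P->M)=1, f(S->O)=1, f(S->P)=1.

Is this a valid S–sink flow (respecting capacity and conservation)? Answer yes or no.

No

Capacity violated on M->sink: flow 2 > capacity 1.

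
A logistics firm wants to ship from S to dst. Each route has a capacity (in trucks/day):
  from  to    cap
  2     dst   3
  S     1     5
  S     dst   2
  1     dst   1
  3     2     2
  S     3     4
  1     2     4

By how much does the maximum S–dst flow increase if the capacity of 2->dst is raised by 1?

1

Original max flow = 6.
After raising cap(2->dst), augmenting paths through that edge carry 1 more unit.
New max flow = 7. Increase = 1.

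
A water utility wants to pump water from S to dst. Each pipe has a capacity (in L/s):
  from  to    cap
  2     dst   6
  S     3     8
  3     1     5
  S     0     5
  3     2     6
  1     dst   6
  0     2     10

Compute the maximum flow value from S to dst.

11

Augment S->3->1->dst: bottleneck 5. Total 5.
Augment S->3->2->dst: bottleneck 3. Total 8.
Augment S->0->2->dst: bottleneck 3. Total 11.
No augmenting path remains in the residual graph.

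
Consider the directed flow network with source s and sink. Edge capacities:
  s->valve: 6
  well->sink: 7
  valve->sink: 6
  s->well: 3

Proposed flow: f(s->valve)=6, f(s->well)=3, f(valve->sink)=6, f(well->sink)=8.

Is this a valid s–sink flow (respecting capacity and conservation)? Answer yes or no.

No

Capacity violated on well->sink: flow 8 > capacity 7.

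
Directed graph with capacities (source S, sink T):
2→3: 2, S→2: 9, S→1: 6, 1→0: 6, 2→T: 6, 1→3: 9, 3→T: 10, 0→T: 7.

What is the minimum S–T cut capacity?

14

Max flow = 14 (via 3 augmenting paths).
In the residual at optimum, the set reachable from S is {2, S}.
Cut edges: S→1 (cap 6), 2→3 (cap 2), 2→T (cap 6). Sum = 14.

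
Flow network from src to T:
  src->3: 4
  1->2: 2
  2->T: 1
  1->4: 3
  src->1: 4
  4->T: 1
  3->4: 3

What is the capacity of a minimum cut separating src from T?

Max flow = 2 (via 2 augmenting paths).
In the residual at optimum, the set reachable from src is {1, 2, 3, 4, src}.
Cut edges: 2->T (cap 1), 4->T (cap 1). Sum = 2.

2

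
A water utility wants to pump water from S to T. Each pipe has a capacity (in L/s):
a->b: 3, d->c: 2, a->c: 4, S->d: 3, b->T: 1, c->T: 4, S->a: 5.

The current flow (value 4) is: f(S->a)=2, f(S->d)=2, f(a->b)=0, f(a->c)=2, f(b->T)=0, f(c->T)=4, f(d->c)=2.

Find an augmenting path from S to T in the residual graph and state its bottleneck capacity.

S->a->b->T, bottleneck 1

Residual along S->a->b->T: S->a: 3, a->b: 3, b->T: 1.
Bottleneck = min = 1.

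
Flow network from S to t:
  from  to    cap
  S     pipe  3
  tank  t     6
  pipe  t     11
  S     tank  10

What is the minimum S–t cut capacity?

9

Max flow = 9 (via 2 augmenting paths).
In the residual at optimum, the set reachable from S is {S, tank}.
Cut edges: S->pipe (cap 3), tank->t (cap 6). Sum = 9.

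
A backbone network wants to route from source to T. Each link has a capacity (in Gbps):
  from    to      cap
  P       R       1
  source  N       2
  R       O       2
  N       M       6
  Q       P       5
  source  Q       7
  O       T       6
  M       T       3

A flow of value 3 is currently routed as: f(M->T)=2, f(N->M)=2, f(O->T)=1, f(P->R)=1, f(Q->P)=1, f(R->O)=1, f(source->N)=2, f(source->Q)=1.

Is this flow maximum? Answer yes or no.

Residual reachable from source: {P, Q, source}; T is not reachable.
Saturated cut: P->R, source->N with total capacity 3 = current flow value. Flow is maximum.

Yes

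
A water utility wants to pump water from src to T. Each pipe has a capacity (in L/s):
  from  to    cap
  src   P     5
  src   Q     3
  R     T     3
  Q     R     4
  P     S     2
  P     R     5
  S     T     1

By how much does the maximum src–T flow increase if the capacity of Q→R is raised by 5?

0

Original max flow = 4.
Edge Q→R does not cross the min cut (source side {P, Q, R, S, src}), so extra capacity there cannot help.
New max flow = 4. Increase = 0.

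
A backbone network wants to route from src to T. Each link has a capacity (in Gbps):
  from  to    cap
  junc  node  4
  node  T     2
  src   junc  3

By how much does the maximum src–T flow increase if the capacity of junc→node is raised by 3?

0

Original max flow = 2.
Edge junc→node does not cross the min cut (source side {junc, node, src}), so extra capacity there cannot help.
New max flow = 2. Increase = 0.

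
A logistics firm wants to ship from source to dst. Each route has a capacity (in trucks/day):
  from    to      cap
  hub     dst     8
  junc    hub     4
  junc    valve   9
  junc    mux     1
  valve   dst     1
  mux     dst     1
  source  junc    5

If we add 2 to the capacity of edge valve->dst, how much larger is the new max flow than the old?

Original max flow = 5.
Edge valve->dst does not cross the min cut (source side {source}), so extra capacity there cannot help.
New max flow = 5. Increase = 0.

0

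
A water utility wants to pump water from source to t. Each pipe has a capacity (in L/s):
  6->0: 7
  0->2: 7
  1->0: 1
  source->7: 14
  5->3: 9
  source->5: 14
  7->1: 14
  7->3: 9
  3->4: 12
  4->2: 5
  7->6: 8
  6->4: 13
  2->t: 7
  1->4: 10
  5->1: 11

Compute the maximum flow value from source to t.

Augment source->5->1->4->2->t: bottleneck 5. Total 5.
Augment source->5->1->0->2->t: bottleneck 1. Total 6.
Augment source->7->6->0->2->t: bottleneck 1. Total 7.
No augmenting path remains in the residual graph.

7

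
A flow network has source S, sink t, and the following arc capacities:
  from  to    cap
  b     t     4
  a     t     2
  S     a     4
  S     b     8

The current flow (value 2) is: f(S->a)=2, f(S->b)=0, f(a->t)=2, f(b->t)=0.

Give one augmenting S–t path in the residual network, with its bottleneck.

S->b->t, bottleneck 4

Residual along S->b->t: S->b: 8, b->t: 4.
Bottleneck = min = 4.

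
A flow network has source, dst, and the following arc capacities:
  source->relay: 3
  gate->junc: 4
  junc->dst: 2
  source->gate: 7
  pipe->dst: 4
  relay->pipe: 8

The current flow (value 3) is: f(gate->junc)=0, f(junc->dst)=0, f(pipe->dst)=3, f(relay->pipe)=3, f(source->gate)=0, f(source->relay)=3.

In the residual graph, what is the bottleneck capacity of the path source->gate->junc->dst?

2

Residual capacities along the path: source->gate: 7, gate->junc: 4, junc->dst: 2.
Minimum is 2.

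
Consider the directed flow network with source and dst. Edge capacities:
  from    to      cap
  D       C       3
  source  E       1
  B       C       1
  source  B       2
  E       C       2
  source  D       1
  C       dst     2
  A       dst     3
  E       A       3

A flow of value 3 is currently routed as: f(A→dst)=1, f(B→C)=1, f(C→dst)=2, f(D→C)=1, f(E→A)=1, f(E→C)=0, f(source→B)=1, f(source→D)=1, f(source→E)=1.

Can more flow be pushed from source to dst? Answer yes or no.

Residual reachable from source: {B, source}; dst is not reachable.
Saturated cut: source→E, source→D, B→C with total capacity 3 = current flow value. Flow is maximum.

No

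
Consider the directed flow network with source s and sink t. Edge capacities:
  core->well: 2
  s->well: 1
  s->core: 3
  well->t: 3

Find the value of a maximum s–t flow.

Augment s->well->t: bottleneck 1. Total 1.
Augment s->core->well->t: bottleneck 2. Total 3.
No augmenting path remains in the residual graph.

3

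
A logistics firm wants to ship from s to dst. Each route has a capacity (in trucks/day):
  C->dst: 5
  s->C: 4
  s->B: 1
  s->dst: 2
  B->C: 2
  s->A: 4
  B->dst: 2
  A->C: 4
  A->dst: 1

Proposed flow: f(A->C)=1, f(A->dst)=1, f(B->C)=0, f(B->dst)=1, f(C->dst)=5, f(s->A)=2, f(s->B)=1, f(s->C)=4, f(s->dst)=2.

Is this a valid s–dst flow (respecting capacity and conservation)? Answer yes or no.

Every edge has 0 ≤ f(e) ≤ cap(e).
At each intermediate node, inflow equals outflow.

Yes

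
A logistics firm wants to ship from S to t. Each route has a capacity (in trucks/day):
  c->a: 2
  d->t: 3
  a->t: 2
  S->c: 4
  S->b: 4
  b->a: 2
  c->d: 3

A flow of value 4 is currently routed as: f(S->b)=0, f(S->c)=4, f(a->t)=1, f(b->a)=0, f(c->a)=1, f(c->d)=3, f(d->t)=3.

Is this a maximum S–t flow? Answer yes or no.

No

Residual path S->b->a->t has bottleneck 1 > 0.
Pushing 1 along it raises the flow to 5, so the given flow is not maximum.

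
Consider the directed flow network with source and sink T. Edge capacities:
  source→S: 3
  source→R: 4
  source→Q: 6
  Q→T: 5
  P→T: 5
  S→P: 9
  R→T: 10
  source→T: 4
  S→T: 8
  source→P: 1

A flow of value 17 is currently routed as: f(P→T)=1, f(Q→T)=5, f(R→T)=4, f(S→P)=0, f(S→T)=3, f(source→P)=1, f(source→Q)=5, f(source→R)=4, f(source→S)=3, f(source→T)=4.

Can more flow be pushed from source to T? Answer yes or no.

Residual reachable from source: {Q, source}; T is not reachable.
Saturated cut: source→R, source→S, source→P, source→T, Q→T with total capacity 17 = current flow value. Flow is maximum.

No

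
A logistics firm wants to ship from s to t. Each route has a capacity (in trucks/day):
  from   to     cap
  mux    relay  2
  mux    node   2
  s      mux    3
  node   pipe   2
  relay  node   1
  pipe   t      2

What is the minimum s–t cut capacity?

Max flow = 2 (via 1 augmenting path).
In the residual at optimum, the set reachable from s is {mux, node, relay, s}.
Cut edges: node→pipe (cap 2). Sum = 2.

2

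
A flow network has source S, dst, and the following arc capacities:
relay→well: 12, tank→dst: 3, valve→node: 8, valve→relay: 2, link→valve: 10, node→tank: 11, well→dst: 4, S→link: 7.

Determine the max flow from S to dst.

5

Augment S→link→valve→node→tank→dst: bottleneck 3. Total 3.
Augment S→link→valve→relay→well→dst: bottleneck 2. Total 5.
No augmenting path remains in the residual graph.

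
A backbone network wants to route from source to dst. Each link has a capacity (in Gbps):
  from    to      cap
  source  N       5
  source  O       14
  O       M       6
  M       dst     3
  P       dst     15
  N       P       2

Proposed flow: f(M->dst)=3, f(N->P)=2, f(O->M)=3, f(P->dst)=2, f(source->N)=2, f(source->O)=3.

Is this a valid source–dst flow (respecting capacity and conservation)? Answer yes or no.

Every edge has 0 ≤ f(e) ≤ cap(e).
At each intermediate node, inflow equals outflow.

Yes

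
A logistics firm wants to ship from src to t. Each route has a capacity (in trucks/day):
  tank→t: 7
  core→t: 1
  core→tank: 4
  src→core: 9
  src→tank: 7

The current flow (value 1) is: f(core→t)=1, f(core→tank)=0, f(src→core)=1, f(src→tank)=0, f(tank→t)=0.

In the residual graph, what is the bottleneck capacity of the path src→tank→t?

7

Residual capacities along the path: src→tank: 7, tank→t: 7.
Minimum is 7.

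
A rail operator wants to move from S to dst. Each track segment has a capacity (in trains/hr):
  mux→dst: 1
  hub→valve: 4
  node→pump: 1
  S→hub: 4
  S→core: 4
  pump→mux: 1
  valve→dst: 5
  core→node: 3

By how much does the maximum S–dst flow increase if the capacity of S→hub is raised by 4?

Original max flow = 5.
Even with extra capacity on S→hub, another cut of capacity 5 remains binding.
New max flow = 5. Increase = 0.

0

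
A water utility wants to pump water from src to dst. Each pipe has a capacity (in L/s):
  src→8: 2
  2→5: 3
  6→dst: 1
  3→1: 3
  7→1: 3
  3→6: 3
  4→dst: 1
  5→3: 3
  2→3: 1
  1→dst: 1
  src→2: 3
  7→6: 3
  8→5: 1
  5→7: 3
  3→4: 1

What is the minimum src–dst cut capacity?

3

Max flow = 3 (via 3 augmenting paths).
In the residual at optimum, the set reachable from src is {1, 2, 3, 5, 6, 7, 8, src}.
Cut edges: 3→4 (cap 1), 6→dst (cap 1), 1→dst (cap 1). Sum = 3.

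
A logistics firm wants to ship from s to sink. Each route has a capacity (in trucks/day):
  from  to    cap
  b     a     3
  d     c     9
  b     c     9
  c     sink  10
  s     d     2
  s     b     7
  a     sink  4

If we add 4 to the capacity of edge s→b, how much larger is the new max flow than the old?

4

Original max flow = 9.
After raising cap(s→b), augmenting paths through that edge carry 4 more units.
New max flow = 13. Increase = 4.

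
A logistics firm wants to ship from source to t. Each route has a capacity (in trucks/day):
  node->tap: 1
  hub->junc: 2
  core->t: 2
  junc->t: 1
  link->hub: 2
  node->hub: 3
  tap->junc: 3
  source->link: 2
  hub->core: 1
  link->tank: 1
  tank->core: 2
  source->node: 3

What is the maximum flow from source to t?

3

Augment source->link->tank->core->t: bottleneck 1. Total 1.
Augment source->link->hub->core->t: bottleneck 1. Total 2.
Augment source->node->hub->junc->t: bottleneck 1. Total 3.
No augmenting path remains in the residual graph.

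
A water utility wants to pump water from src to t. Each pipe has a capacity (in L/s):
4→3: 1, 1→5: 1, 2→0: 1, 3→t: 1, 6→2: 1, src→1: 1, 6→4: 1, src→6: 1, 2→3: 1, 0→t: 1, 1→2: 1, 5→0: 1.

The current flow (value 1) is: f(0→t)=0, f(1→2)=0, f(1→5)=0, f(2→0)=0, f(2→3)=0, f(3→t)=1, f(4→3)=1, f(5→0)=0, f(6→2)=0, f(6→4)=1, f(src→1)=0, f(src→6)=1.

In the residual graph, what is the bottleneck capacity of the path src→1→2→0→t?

1

Residual capacities along the path: src→1: 1, 1→2: 1, 2→0: 1, 0→t: 1.
Minimum is 1.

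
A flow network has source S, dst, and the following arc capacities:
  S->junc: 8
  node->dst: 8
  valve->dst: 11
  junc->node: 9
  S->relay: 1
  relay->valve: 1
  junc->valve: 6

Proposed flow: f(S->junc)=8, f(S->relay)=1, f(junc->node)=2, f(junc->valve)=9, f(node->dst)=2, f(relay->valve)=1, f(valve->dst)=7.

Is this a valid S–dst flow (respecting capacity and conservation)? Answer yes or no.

No

Capacity violated on junc->valve: flow 9 > capacity 6.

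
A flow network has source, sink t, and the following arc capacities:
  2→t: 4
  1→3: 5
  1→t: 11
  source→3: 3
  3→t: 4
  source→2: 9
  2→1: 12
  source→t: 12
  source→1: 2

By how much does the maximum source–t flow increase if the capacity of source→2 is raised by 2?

Original max flow = 26.
After raising cap(source→2), augmenting paths through that edge carry 2 more units.
New max flow = 28. Increase = 2.

2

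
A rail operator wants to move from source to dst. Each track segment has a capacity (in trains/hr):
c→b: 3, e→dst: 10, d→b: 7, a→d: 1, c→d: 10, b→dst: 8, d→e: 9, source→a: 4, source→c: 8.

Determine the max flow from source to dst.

Augment source→c→b→dst: bottleneck 3. Total 3.
Augment source→a→d→b→dst: bottleneck 1. Total 4.
Augment source→c→d→b→dst: bottleneck 4. Total 8.
Augment source→c→d→e→dst: bottleneck 1. Total 9.
No augmenting path remains in the residual graph.

9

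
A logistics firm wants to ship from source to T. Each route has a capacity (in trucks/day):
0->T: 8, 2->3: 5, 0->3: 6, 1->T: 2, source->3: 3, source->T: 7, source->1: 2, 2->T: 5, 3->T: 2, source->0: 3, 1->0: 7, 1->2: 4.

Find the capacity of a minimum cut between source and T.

14

Max flow = 14 (via 4 augmenting paths).
In the residual at optimum, the set reachable from source is {3, source}.
Cut edges: source->1 (cap 2), source->0 (cap 3), source->T (cap 7), 3->T (cap 2). Sum = 14.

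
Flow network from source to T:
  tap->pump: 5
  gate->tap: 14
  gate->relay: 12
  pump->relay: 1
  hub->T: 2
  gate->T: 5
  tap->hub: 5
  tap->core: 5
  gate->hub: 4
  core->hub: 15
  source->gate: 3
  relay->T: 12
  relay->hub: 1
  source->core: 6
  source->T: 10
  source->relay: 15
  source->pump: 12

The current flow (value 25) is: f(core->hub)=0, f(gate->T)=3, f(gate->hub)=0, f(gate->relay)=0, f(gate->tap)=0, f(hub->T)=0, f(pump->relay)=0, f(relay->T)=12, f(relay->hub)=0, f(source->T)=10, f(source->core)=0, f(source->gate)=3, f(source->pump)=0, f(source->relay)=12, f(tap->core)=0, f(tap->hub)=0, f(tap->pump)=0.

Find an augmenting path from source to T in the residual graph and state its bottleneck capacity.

Residual along source->core->hub->T: source->core: 6, core->hub: 15, hub->T: 2.
Bottleneck = min = 2.

source->core->hub->T, bottleneck 2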